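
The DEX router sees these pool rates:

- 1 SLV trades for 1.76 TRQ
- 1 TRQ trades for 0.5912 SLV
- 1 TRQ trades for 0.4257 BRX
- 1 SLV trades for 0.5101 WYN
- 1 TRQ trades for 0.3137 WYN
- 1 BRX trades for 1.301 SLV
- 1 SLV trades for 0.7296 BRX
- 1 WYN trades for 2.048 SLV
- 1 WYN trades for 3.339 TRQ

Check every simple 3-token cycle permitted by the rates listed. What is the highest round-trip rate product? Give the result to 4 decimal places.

TRQ→WYN→SLV→TRQ: 0.3137 × 2.048 × 1.76 = 1.13073
TRQ→SLV→WYN→TRQ: 0.5912 × 0.5101 × 3.339 = 1.00695
TRQ→BRX→SLV→TRQ: 0.4257 × 1.301 × 1.76 = 0.97475
Maximum is TRQ→WYN→SLV→TRQ at 1.1307; arbitrage exists.

1.1307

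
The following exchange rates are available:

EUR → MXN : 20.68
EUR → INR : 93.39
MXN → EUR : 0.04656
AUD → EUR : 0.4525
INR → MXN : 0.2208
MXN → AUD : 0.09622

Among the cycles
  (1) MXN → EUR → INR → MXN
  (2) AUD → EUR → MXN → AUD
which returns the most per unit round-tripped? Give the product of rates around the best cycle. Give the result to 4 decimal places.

(1) 0.04656 × 93.39 × 0.2208 = 0.96009
(2) 0.4525 × 20.68 × 0.09622 = 0.90040
Highest is cycle (1) at 0.9601 (≤1, no arbitrage).

0.9601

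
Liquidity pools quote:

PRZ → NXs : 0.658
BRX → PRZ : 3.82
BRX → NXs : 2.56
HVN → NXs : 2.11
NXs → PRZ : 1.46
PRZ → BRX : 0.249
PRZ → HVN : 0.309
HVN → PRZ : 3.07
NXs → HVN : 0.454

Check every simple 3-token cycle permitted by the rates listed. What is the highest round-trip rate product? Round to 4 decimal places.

PRZ→HVN→NXs→PRZ: 0.309 × 2.11 × 1.46 = 0.95191
PRZ→BRX→NXs→PRZ: 0.249 × 2.56 × 1.46 = 0.93066
PRZ→NXs→HVN→PRZ: 0.658 × 0.454 × 3.07 = 0.91711
Maximum is PRZ→HVN→NXs→PRZ at 0.9519; no arbitrage — every cycle loses value.

0.9519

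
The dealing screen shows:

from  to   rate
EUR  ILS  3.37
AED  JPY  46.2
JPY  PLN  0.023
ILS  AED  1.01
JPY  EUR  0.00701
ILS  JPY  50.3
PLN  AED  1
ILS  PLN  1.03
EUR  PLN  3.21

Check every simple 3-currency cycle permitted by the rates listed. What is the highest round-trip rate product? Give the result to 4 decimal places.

EUR→ILS→JPY→EUR: 3.37 × 50.3 × 0.00701 = 1.18827
JPY→PLN→AED→JPY: 0.023 × 1 × 46.2 = 1.06260
Maximum is EUR→ILS→JPY→EUR at 1.1883; arbitrage exists.

1.1883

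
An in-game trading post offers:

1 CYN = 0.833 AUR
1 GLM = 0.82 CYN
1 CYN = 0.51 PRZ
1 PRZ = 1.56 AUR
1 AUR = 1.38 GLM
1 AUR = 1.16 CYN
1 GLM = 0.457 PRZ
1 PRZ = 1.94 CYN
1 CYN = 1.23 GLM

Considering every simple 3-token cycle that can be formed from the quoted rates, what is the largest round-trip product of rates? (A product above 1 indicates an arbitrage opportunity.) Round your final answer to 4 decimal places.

1.0905

GLM→PRZ→CYN→GLM: 0.457 × 1.94 × 1.23 = 1.09049
GLM→PRZ→AUR→GLM: 0.457 × 1.56 × 1.38 = 0.98383
GLM→CYN→AUR→GLM: 0.82 × 0.833 × 1.38 = 0.94262
AUR→CYN→PRZ→AUR: 1.16 × 0.51 × 1.56 = 0.92290
Maximum is GLM→PRZ→CYN→GLM at 1.0905; arbitrage exists.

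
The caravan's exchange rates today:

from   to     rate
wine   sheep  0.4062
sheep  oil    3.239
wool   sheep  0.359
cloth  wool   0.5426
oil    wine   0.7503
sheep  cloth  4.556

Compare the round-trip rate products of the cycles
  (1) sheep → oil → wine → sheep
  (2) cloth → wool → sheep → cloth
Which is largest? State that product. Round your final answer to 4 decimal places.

0.9872

(1) 3.239 × 0.7503 × 0.4062 = 0.98716
(2) 0.5426 × 0.359 × 4.556 = 0.88748
Highest is cycle (1) at 0.9872 (≤1, no arbitrage).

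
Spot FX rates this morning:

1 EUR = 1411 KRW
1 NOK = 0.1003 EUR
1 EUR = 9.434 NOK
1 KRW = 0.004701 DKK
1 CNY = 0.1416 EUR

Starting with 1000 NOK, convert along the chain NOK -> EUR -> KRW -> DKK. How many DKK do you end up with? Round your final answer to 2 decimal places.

665.30

1000 NOK × 0.1003 = 100.3 EUR
100.3 EUR × 1411 = 141523.3 KRW
141523.3 KRW × 0.004701 = 665.3010333 DKK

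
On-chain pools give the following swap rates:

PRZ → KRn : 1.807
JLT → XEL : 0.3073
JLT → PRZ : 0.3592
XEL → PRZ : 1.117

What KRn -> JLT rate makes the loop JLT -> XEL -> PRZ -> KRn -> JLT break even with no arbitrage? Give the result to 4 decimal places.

Known legs of the cycle: 0.3073 × 1.117 × 1.807 = 0.6202601587
For no arbitrage the full-cycle product must be 1, so the missing rate is 1 / 0.6202601587 ≈ 1.612227.

1.6122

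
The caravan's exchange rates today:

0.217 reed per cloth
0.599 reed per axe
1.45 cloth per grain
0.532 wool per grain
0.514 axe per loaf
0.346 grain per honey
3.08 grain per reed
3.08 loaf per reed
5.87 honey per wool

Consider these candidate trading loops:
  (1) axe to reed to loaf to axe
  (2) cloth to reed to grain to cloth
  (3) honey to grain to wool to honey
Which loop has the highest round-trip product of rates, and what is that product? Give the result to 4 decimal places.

1.0805

(1) 0.599 × 3.08 × 0.514 = 0.94829
(2) 0.217 × 3.08 × 1.45 = 0.96912
(3) 0.346 × 0.532 × 5.87 = 1.08050
Highest is cycle (3) at 1.0805 (>1, arbitrage).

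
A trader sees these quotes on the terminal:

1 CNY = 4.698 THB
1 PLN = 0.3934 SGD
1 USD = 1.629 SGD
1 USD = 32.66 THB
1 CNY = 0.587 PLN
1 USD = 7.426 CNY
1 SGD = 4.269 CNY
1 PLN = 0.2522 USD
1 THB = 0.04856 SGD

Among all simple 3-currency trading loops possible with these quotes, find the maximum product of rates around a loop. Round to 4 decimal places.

PLN→USD→CNY→PLN: 0.2522 × 7.426 × 0.587 = 1.09936
PLN→SGD→CNY→PLN: 0.3934 × 4.269 × 0.587 = 0.98582
CNY→THB→SGD→CNY: 4.698 × 0.04856 × 4.269 = 0.97391
Maximum is PLN→USD→CNY→PLN at 1.0994; arbitrage exists.

1.0994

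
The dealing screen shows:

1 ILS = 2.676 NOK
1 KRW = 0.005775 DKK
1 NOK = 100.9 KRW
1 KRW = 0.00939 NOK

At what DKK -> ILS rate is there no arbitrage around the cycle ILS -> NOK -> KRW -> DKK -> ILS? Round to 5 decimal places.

0.64131

Known legs of the cycle: 2.676 × 100.9 × 0.005775 = 1.55929851
For no arbitrage the full-cycle product must be 1, so the missing rate is 1 / 1.55929851 ≈ 0.6413140.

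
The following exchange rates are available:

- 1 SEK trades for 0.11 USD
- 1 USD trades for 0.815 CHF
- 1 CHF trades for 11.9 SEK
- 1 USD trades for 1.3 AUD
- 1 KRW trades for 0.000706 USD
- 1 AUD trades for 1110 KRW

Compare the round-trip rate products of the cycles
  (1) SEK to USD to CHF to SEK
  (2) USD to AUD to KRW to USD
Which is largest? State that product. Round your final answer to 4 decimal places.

(1) 0.11 × 0.815 × 11.9 = 1.06684
(2) 1.3 × 1110 × 0.000706 = 1.01876
Highest is cycle (1) at 1.0668 (>1, arbitrage).

1.0668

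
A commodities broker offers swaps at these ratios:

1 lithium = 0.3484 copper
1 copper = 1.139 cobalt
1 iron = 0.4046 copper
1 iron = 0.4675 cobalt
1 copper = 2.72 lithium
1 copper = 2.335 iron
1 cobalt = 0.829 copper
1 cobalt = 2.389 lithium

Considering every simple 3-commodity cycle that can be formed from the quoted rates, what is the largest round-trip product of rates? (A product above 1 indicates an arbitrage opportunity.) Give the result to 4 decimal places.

lithium→copper→cobalt→lithium: 0.3484 × 1.139 × 2.389 = 0.94802
copper→iron→cobalt→copper: 2.335 × 0.4675 × 0.829 = 0.90495
Maximum is lithium→copper→cobalt→lithium at 0.9480; no arbitrage — every cycle loses value.

0.9480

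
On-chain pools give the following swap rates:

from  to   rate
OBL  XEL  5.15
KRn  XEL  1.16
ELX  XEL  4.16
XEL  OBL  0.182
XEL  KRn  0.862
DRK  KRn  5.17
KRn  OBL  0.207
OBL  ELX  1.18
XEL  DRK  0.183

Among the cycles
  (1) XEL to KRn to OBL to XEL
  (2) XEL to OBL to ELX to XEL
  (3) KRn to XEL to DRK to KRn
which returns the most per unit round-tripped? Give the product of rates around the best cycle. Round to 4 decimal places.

1.0975

(1) 0.862 × 0.207 × 5.15 = 0.91894
(2) 0.182 × 1.18 × 4.16 = 0.89340
(3) 1.16 × 0.183 × 5.17 = 1.09749
Highest is cycle (3) at 1.0975 (>1, arbitrage).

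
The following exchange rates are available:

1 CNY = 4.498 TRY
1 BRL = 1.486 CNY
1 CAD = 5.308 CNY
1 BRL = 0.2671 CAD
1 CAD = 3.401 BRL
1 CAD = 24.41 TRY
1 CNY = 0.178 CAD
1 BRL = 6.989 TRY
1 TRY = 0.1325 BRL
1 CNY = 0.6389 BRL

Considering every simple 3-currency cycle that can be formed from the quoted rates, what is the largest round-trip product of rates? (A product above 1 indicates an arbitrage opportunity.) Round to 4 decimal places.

CAD→CNY→BRL→CAD: 5.308 × 0.6389 × 0.2671 = 0.90581
CAD→BRL→CNY→CAD: 3.401 × 1.486 × 0.178 = 0.89959
TRY→BRL→CNY→TRY: 0.1325 × 1.486 × 4.498 = 0.88563
TRY→BRL→CAD→TRY: 0.1325 × 0.2671 × 24.41 = 0.86389
Maximum is CAD→CNY→BRL→CAD at 0.9058; no arbitrage — every cycle loses value.

0.9058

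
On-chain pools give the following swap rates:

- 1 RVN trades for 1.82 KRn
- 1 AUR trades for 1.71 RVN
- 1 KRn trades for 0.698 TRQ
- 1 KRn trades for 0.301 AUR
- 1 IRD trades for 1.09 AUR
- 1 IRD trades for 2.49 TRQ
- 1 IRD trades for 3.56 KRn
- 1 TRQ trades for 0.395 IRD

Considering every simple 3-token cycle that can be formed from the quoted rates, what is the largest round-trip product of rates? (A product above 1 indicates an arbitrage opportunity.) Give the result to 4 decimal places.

0.9815

KRn→TRQ→IRD→KRn: 0.698 × 0.395 × 3.56 = 0.98153
KRn→AUR→RVN→KRn: 0.301 × 1.71 × 1.82 = 0.93677
Maximum is KRn→TRQ→IRD→KRn at 0.9815; no arbitrage — every cycle loses value.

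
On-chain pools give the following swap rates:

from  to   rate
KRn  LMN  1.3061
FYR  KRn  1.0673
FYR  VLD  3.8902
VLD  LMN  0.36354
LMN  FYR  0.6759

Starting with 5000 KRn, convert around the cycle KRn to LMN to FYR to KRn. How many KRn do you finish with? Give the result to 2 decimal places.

4711.02

5000 KRn × 1.3061 = 6530.5 LMN
6530.5 LMN × 0.6759 = 4413.96495 FYR
4413.96495 FYR × 1.0673 = 4711.024791135 KRn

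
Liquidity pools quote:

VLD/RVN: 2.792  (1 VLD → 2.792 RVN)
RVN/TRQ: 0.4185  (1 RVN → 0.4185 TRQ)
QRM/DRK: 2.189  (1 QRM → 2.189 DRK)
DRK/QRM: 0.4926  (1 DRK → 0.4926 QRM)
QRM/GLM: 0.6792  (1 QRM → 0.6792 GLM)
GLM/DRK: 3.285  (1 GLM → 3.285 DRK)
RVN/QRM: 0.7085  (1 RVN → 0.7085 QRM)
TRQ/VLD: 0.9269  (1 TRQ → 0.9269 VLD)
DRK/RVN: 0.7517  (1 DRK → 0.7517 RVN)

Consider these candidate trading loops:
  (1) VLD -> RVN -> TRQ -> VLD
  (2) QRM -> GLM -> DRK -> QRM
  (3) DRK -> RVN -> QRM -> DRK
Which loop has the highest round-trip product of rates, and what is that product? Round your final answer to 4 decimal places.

(1) 2.792 × 0.4185 × 0.9269 = 1.08304
(2) 0.6792 × 3.285 × 0.4926 = 1.09908
(3) 0.7517 × 0.7085 × 2.189 = 1.16582
Highest is cycle (3) at 1.1658 (>1, arbitrage).

1.1658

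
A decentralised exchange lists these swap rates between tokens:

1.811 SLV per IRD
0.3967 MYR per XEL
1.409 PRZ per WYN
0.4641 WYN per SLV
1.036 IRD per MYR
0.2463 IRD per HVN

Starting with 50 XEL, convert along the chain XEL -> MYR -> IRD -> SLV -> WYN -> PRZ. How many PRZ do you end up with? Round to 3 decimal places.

24.335

50 XEL × 0.3967 = 19.835 MYR
19.835 MYR × 1.036 = 20.54906 IRD
20.54906 IRD × 1.811 = 37.21434766 SLV
37.21434766 SLV × 0.4641 = 17.271178749006 WYN
17.271178749006 WYN × 1.409 = 24.335090857349454 PRZ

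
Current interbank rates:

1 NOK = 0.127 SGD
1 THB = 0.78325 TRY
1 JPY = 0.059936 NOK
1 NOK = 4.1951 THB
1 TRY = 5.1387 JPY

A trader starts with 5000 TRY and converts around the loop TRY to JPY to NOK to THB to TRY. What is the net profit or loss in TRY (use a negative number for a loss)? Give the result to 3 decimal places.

5000 TRY × 5.1387 = 25693.5 JPY
25693.5 JPY × 0.059936 = 1539.965616 NOK
1539.965616 NOK × 4.1951 = 6460.3097556816 THB
6460.3097556816 THB × 0.78325 = 5060.0376161376132 TRY
Net change: 5060.0376161376132 − 5000 = 60.0376161376132 TRY

60.038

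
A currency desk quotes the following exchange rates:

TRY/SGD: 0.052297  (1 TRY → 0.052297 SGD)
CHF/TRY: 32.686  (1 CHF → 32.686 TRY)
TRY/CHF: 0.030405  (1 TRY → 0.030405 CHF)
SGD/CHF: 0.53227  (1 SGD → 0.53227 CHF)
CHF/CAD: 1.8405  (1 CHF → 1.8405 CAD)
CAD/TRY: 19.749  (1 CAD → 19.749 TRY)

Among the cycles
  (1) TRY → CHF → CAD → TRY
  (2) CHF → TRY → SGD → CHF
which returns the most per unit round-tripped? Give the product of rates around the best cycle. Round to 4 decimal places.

1.1052

(1) 0.030405 × 1.8405 × 19.749 = 1.10516
(2) 32.686 × 0.052297 × 0.53227 = 0.90985
Highest is cycle (1) at 1.1052 (>1, arbitrage).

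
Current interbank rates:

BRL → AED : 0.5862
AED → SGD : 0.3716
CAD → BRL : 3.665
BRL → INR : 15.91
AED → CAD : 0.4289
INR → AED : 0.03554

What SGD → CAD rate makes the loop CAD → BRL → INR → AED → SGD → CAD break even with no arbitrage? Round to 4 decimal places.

Known legs of the cycle: 3.665 × 15.91 × 0.03554 × 0.3716 = 0.7700825588396
For no arbitrage the full-cycle product must be 1, so the missing rate is 1 / 0.7700825588396 ≈ 1.298562.

1.2986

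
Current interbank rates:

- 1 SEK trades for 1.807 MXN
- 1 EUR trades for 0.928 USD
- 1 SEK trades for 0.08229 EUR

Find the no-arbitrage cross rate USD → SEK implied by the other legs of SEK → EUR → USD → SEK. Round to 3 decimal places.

Known legs of the cycle: 0.08229 × 0.928 = 0.07636512
For no arbitrage the full-cycle product must be 1, so the missing rate is 1 / 0.07636512 ≈ 13.09498.

13.095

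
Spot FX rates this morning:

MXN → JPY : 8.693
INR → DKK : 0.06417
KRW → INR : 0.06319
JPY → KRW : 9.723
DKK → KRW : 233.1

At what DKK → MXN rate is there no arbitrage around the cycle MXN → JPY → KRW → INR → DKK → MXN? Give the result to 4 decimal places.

2.9178

Known legs of the cycle: 8.693 × 9.723 × 0.06319 × 0.06417 = 0.3427286103417897
For no arbitrage the full-cycle product must be 1, so the missing rate is 1 / 0.3427286103417897 ≈ 2.917760.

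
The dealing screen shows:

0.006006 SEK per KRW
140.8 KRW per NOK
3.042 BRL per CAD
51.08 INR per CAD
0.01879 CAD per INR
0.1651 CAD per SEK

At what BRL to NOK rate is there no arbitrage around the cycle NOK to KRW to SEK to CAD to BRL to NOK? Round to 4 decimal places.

Known legs of the cycle: 140.8 × 0.006006 × 0.1651 × 3.042 = 0.42471173961216
For no arbitrage the full-cycle product must be 1, so the missing rate is 1 / 0.42471173961216 ≈ 2.354538.

2.3545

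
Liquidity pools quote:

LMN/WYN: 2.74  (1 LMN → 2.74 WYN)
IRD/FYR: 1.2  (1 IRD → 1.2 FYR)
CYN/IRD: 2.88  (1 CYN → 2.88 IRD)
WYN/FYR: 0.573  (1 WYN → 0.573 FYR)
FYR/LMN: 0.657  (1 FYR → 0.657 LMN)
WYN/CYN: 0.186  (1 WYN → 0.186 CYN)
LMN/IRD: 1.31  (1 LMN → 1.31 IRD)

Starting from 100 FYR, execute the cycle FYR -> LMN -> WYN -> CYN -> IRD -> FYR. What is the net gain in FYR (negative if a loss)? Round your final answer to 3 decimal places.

15.718

100 FYR × 0.657 = 65.7 LMN
65.7 LMN × 2.74 = 180.018 WYN
180.018 WYN × 0.186 = 33.483348 CYN
33.483348 CYN × 2.88 = 96.43204224 IRD
96.43204224 IRD × 1.2 = 115.718450688 FYR
Net change: 115.718450688 − 100 = 15.718450688 FYR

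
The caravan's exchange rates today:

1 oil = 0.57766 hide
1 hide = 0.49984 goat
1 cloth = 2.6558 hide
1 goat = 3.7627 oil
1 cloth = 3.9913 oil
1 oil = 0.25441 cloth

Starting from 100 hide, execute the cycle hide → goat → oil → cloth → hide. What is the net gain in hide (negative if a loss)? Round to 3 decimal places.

100 hide × 0.49984 = 49.984 goat
49.984 goat × 3.7627 = 188.0747968 oil
188.0747968 oil × 0.25441 = 47.848109053888 cloth
47.848109053888 cloth × 2.6558 = 127.0750080253157504 hide
Net change: 127.0750080253157504 − 100 = 27.0750080253157504 hide

27.075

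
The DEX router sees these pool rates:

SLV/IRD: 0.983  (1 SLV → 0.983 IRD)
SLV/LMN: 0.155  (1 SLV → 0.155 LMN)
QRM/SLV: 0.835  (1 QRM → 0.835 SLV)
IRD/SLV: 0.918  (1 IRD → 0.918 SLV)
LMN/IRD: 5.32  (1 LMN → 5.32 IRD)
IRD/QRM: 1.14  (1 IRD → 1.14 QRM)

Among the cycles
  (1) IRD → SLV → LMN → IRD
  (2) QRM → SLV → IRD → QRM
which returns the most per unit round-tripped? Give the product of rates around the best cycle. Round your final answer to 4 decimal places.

(1) 0.918 × 0.155 × 5.32 = 0.75698
(2) 0.835 × 0.983 × 1.14 = 0.93572
Highest is cycle (2) at 0.9357 (≤1, no arbitrage).

0.9357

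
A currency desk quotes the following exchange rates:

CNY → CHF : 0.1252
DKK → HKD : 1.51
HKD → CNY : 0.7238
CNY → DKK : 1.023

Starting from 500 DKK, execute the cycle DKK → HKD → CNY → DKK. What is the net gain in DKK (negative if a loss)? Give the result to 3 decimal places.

500 DKK × 1.51 = 755 HKD
755 HKD × 0.7238 = 546.469 CNY
546.469 CNY × 1.023 = 559.037787 DKK
Net change: 559.037787 − 500 = 59.037787 DKK

59.038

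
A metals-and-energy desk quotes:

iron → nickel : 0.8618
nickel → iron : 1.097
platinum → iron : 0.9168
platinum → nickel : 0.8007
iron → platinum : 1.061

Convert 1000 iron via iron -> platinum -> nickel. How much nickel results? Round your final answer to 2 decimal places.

1000 iron × 1.061 = 1061 platinum
1061 platinum × 0.8007 = 849.5427 nickel

849.54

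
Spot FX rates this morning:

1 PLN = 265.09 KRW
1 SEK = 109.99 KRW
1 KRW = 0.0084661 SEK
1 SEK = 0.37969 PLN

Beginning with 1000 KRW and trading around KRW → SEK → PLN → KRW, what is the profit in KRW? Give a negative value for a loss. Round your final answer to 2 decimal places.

-147.87

1000 KRW × 0.0084661 = 8.4661 SEK
8.4661 SEK × 0.37969 = 3.214493509 PLN
3.214493509 PLN × 265.09 = 852.13008430081 KRW
Net change: 852.13008430081 − 1000 = -147.86991569919 KRW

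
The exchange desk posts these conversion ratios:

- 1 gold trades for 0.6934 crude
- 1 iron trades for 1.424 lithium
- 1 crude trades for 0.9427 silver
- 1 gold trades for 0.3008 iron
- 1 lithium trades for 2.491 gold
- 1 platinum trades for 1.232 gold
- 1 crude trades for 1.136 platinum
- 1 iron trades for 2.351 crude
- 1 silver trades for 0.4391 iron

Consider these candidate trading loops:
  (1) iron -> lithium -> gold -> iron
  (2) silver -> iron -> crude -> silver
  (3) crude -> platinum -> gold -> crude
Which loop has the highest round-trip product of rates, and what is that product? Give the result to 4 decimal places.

1.0670

(1) 1.424 × 2.491 × 0.3008 = 1.06699
(2) 0.4391 × 2.351 × 0.9427 = 0.97317
(3) 1.136 × 1.232 × 0.6934 = 0.97045
Highest is cycle (1) at 1.0670 (>1, arbitrage).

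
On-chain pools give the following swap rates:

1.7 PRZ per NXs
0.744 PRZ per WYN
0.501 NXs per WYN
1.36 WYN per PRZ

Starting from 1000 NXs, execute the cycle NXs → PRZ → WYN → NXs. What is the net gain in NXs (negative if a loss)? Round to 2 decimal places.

1000 NXs × 1.7 = 1700 PRZ
1700 PRZ × 1.36 = 2312 WYN
2312 WYN × 0.501 = 1158.312 NXs
Net change: 1158.312 − 1000 = 158.312 NXs

158.31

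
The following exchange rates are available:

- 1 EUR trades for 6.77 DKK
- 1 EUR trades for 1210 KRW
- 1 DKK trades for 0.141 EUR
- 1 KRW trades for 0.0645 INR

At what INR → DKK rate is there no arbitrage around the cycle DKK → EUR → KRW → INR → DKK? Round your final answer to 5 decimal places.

Known legs of the cycle: 0.141 × 1210 × 0.0645 = 11.004345
For no arbitrage the full-cycle product must be 1, so the missing rate is 1 / 11.004345 ≈ 0.0908732.

0.09087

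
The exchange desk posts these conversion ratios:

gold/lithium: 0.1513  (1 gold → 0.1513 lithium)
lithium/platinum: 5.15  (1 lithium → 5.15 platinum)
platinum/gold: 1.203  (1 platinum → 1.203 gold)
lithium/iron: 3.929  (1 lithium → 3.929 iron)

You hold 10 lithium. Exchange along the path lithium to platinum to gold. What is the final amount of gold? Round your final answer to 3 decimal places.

10 lithium × 5.15 = 51.5 platinum
51.5 platinum × 1.203 = 61.9545 gold

61.955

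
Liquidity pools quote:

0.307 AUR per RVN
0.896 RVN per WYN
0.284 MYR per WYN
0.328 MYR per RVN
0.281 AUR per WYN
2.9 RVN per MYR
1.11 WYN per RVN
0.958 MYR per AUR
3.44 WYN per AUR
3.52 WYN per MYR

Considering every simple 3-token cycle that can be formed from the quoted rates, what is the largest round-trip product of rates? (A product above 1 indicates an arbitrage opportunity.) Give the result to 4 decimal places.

1.0345

MYR→WYN→RVN→MYR: 3.52 × 0.896 × 0.328 = 1.03449
MYR→WYN→AUR→MYR: 3.52 × 0.281 × 0.958 = 0.94758
AUR→WYN→RVN→AUR: 3.44 × 0.896 × 0.307 = 0.94625
MYR→RVN→WYN→MYR: 2.9 × 1.11 × 0.284 = 0.91420
MYR→RVN→AUR→MYR: 2.9 × 0.307 × 0.958 = 0.85291
Maximum is MYR→WYN→RVN→MYR at 1.0345; arbitrage exists.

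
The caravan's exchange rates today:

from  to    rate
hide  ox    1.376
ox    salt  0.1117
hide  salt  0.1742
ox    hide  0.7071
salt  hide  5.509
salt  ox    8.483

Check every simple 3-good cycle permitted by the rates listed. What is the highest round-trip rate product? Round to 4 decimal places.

hide→salt→ox→hide: 0.1742 × 8.483 × 0.7071 = 1.04491
hide→ox→salt→hide: 1.376 × 0.1117 × 5.509 = 0.84673
Maximum is hide→salt→ox→hide at 1.0449; arbitrage exists.

1.0449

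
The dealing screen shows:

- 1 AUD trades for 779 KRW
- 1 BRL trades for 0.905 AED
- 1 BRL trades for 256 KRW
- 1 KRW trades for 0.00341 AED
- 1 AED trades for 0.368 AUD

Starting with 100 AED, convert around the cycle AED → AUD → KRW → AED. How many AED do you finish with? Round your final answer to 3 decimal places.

100 AED × 0.368 = 36.8 AUD
36.8 AUD × 779 = 28667.2 KRW
28667.2 KRW × 0.00341 = 97.755152 AED

97.755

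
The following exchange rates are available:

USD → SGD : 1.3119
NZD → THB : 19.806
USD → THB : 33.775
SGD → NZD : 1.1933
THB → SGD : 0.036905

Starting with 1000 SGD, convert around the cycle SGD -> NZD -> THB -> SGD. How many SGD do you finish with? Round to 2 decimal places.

872.23

1000 SGD × 1.1933 = 1193.3 NZD
1193.3 NZD × 19.806 = 23634.4998 THB
23634.4998 THB × 0.036905 = 872.231215119 SGD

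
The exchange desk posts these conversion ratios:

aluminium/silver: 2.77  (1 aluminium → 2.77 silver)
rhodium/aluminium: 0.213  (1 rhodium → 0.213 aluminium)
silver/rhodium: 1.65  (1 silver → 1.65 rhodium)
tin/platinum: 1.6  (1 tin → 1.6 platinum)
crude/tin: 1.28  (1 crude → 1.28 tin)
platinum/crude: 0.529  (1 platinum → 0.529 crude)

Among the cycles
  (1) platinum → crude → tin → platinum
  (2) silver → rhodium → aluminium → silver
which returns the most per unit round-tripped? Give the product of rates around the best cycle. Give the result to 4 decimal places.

(1) 0.529 × 1.28 × 1.6 = 1.08339
(2) 1.65 × 0.213 × 2.77 = 0.97352
Highest is cycle (1) at 1.0834 (>1, arbitrage).

1.0834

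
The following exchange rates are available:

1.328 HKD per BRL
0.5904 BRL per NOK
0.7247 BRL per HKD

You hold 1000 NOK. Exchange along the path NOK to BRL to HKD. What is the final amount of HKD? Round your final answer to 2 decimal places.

1000 NOK × 0.5904 = 590.4 BRL
590.4 BRL × 1.328 = 784.0512 HKD

784.05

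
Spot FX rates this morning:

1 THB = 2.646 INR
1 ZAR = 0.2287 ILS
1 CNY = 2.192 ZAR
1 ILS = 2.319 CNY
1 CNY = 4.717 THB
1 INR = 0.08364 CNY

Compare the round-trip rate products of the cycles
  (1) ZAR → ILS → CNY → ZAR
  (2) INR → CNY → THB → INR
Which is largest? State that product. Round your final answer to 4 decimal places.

(1) 0.2287 × 2.319 × 2.192 = 1.16254
(2) 0.08364 × 4.717 × 2.646 = 1.04393
Highest is cycle (1) at 1.1625 (>1, arbitrage).

1.1625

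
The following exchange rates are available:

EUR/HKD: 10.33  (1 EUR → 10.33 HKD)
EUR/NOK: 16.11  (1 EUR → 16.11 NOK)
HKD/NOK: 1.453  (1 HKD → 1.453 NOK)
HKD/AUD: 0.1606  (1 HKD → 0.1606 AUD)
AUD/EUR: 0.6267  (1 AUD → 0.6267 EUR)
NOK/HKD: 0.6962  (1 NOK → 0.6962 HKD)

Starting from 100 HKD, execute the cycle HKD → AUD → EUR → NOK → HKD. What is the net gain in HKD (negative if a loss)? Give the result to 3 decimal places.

12.885

100 HKD × 0.1606 = 16.06 AUD
16.06 AUD × 0.6267 = 10.064802 EUR
10.064802 EUR × 16.11 = 162.14396022 NOK
162.14396022 NOK × 0.6962 = 112.884625105164 HKD
Net change: 112.884625105164 − 100 = 12.884625105164 HKD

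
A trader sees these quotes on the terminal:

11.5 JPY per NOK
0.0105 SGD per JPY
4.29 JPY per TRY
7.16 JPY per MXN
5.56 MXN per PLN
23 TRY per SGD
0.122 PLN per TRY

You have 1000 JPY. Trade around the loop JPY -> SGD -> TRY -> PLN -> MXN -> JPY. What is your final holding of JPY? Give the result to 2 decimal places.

1172.91

1000 JPY × 0.0105 = 10.5 SGD
10.5 SGD × 23 = 241.5 TRY
241.5 TRY × 0.122 = 29.463 PLN
29.463 PLN × 5.56 = 163.81428 MXN
163.81428 MXN × 7.16 = 1172.9102448 JPY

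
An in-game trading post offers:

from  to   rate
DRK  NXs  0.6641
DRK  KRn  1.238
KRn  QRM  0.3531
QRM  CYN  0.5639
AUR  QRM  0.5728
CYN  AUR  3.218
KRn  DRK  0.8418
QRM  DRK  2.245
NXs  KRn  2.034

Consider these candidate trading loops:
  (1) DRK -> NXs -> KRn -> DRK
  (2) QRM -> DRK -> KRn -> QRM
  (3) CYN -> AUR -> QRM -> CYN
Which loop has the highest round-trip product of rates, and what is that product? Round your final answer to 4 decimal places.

(1) 0.6641 × 2.034 × 0.8418 = 1.13709
(2) 2.245 × 1.238 × 0.3531 = 0.98137
(3) 3.218 × 0.5728 × 0.5639 = 1.03942
Highest is cycle (1) at 1.1371 (>1, arbitrage).

1.1371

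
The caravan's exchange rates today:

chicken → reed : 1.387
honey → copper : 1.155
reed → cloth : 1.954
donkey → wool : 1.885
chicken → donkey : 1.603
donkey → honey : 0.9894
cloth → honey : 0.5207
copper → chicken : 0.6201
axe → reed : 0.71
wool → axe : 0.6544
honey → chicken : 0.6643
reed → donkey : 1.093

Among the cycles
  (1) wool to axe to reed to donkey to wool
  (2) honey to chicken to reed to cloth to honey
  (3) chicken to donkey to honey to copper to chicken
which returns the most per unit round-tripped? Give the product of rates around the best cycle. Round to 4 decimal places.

(1) 0.6544 × 0.71 × 1.093 × 1.885 = 0.95727
(2) 0.6643 × 1.387 × 1.954 × 0.5207 = 0.93746
(3) 1.603 × 0.9894 × 1.155 × 0.6201 = 1.13592
Highest is cycle (3) at 1.1359 (>1, arbitrage).

1.1359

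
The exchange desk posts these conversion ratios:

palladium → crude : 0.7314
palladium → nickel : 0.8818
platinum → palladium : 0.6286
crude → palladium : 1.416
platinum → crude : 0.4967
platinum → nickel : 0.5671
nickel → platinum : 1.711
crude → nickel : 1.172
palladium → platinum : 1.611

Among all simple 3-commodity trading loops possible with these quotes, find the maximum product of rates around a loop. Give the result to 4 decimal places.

1.1331

crude→palladium→platinum→crude: 1.416 × 1.611 × 0.4967 = 1.13306
crude→nickel→platinum→crude: 1.172 × 1.711 × 0.4967 = 0.99603
palladium→nickel→platinum→palladium: 0.8818 × 1.711 × 0.6286 = 0.94841
Maximum is crude→palladium→platinum→crude at 1.1331; arbitrage exists.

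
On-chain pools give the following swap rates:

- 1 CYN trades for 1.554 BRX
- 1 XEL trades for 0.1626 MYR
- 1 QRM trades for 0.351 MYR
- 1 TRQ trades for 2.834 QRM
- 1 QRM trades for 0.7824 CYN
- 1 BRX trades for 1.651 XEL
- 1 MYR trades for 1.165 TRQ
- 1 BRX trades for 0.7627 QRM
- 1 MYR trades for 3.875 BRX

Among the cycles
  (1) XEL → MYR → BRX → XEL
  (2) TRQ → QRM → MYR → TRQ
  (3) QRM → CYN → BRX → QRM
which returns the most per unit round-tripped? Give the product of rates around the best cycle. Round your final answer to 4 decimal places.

1.1589

(1) 0.1626 × 3.875 × 1.651 = 1.04025
(2) 2.834 × 0.351 × 1.165 = 1.15887
(3) 0.7824 × 1.554 × 0.7627 = 0.92733
Highest is cycle (2) at 1.1589 (>1, arbitrage).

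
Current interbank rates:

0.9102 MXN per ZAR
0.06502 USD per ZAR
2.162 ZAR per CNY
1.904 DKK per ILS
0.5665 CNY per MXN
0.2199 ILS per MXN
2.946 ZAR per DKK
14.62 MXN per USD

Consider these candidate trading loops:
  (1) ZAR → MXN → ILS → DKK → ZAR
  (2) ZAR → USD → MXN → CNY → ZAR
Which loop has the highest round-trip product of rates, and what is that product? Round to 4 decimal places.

(1) 0.9102 × 0.2199 × 1.904 × 2.946 = 1.12269
(2) 0.06502 × 14.62 × 0.5665 × 2.162 = 1.16426
Highest is cycle (2) at 1.1643 (>1, arbitrage).

1.1643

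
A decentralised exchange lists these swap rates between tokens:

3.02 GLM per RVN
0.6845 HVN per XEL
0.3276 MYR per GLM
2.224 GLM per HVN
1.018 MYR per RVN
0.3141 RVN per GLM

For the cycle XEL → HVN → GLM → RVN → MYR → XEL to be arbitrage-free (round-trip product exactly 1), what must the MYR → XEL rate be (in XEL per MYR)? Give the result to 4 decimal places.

Known legs of the cycle: 0.6845 × 2.224 × 0.3141 × 1.018 = 0.4867701628464
For no arbitrage the full-cycle product must be 1, so the missing rate is 1 / 0.4867701628464 ≈ 2.054358.

2.0544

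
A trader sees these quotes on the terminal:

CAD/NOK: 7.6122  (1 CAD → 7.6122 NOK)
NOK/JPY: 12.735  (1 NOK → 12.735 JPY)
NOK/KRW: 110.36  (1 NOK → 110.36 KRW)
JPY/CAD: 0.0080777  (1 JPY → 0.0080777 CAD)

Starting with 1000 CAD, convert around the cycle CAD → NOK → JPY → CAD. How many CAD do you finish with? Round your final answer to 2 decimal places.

783.06

1000 CAD × 7.6122 = 7612.2 NOK
7612.2 NOK × 12.735 = 96941.367 JPY
96941.367 JPY × 0.0080777 = 783.0632802159 CAD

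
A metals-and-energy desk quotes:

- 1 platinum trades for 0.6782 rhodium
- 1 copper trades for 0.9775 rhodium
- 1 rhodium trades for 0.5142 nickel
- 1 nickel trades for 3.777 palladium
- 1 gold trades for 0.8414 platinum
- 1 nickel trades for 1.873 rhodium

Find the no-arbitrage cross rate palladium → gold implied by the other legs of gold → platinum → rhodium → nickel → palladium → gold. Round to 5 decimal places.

0.90232

Known legs of the cycle: 0.8414 × 0.6782 × 0.5142 × 3.777 = 1.108254109199832
For no arbitrage the full-cycle product must be 1, so the missing rate is 1 / 1.108254109199832 ≈ 0.9023201.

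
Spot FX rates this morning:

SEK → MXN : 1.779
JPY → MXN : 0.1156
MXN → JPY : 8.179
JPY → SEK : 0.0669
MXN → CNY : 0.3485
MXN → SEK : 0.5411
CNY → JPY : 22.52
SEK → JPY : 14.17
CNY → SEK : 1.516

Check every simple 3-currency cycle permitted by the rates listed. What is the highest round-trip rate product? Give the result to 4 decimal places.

0.9734

JPY→SEK→MXN→JPY: 0.0669 × 1.779 × 8.179 = 0.97342
CNY→SEK→MXN→CNY: 1.516 × 1.779 × 0.3485 = 0.93989
JPY→MXN→CNY→JPY: 0.1156 × 0.3485 × 22.52 = 0.90725
JPY→MXN→SEK→JPY: 0.1156 × 0.5411 × 14.17 = 0.88635
Maximum is JPY→SEK→MXN→JPY at 0.9734; no arbitrage — every cycle loses value.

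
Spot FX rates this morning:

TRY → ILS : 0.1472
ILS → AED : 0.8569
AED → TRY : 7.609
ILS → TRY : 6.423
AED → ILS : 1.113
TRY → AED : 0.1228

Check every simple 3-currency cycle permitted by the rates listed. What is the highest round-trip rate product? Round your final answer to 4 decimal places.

ILS→AED→TRY→ILS: 0.8569 × 7.609 × 0.1472 = 0.95977
ILS→TRY→AED→ILS: 6.423 × 0.1228 × 1.113 = 0.87787
Maximum is ILS→AED→TRY→ILS at 0.9598; no arbitrage — every cycle loses value.

0.9598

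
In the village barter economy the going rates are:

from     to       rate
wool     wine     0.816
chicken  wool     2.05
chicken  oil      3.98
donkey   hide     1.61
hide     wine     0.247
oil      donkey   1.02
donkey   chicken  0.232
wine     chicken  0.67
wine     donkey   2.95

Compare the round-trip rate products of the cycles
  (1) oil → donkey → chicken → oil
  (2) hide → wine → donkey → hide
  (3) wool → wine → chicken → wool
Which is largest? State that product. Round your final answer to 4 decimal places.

1.1731

(1) 1.02 × 0.232 × 3.98 = 0.94183
(2) 0.247 × 2.95 × 1.61 = 1.17313
(3) 0.816 × 0.67 × 2.05 = 1.12078
Highest is cycle (2) at 1.1731 (>1, arbitrage).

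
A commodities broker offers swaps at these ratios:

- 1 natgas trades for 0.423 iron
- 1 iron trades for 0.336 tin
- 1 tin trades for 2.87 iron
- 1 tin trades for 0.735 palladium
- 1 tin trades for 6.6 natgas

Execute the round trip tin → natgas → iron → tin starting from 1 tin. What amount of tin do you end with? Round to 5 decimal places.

1 tin × 6.6 = 6.6 natgas
6.6 natgas × 0.423 = 2.7918 iron
2.7918 iron × 0.336 = 0.9380448 tin

0.93804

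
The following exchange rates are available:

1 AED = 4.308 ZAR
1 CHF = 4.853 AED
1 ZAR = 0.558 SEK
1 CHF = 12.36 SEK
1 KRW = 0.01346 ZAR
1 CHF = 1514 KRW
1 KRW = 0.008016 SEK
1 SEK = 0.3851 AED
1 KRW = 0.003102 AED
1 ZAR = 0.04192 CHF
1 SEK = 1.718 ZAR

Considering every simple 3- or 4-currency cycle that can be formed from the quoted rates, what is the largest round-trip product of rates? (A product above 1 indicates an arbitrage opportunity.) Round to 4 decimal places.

SEK→AED→ZAR→SEK: 0.3851 × 4.308 × 0.558 = 0.92573
CHF→SEK→ZAR→CHF: 12.36 × 1.718 × 0.04192 = 0.89015
CHF→AED→ZAR→CHF: 4.853 × 4.308 × 0.04192 = 0.87641
CHF→KRW→SEK→ZAR→CHF: 1514 × 0.008016 × 1.718 × 0.04192 = 0.87403
CHF→SEK→AED→ZAR→CHF: 12.36 × 0.3851 × 4.308 × 0.04192 = 0.85959
CHF→KRW→ZAR→CHF: 1514 × 0.01346 × 0.04192 = 0.85426
CHF→KRW→AED→ZAR→CHF: 1514 × 0.003102 × 4.308 × 0.04192 = 0.84813
Maximum is SEK→AED→ZAR→SEK at 0.9257; no arbitrage — every cycle loses value.

0.9257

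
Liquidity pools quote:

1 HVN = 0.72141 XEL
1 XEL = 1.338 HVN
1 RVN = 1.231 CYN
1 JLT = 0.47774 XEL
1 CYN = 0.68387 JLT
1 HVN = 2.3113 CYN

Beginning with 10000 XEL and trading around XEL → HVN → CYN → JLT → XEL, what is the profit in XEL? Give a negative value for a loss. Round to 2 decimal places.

10000 XEL × 1.338 = 13380 HVN
13380 HVN × 2.3113 = 30925.194 CYN
30925.194 CYN × 0.68387 = 21148.81242078 JLT
21148.81242078 JLT × 0.47774 = 10103.6336459034372 XEL
Net change: 10103.6336459034372 − 10000 = 103.6336459034372 XEL

103.63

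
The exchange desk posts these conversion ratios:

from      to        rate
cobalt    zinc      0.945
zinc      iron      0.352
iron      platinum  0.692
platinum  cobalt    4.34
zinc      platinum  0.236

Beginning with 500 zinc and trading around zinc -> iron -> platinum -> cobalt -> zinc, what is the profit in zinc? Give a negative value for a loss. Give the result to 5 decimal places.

-0.49447

500 zinc × 0.352 = 176 iron
176 iron × 0.692 = 121.792 platinum
121.792 platinum × 4.34 = 528.57728 cobalt
528.57728 cobalt × 0.945 = 499.5055296 zinc
Net change: 499.5055296 − 500 = -0.4944704 zinc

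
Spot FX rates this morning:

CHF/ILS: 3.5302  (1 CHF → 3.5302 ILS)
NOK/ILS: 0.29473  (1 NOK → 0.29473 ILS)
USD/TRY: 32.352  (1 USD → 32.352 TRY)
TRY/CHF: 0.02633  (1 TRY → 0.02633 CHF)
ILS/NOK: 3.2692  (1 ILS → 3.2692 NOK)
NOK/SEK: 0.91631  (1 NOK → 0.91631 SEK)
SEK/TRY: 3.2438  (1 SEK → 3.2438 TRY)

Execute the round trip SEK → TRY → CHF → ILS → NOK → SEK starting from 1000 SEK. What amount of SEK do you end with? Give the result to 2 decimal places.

903.21

1000 SEK × 3.2438 = 3243.8 TRY
3243.8 TRY × 0.02633 = 85.409254 CHF
85.409254 CHF × 3.5302 = 301.5117484708 ILS
301.5117484708 ILS × 3.2692 = 985.70220810073936 NOK
985.70220810073936 NOK × 0.91631 = 903.2087903047884829616 SEK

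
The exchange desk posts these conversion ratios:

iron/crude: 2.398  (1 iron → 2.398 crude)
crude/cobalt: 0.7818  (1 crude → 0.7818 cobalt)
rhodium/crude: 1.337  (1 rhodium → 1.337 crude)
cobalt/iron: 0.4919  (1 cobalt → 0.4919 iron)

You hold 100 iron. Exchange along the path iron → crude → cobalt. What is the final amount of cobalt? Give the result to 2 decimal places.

100 iron × 2.398 = 239.8 crude
239.8 crude × 0.7818 = 187.47564 cobalt

187.48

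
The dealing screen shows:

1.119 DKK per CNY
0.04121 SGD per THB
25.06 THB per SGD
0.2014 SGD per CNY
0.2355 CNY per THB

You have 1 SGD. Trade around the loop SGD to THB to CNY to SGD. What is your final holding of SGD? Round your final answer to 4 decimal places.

1 SGD × 25.06 = 25.06 THB
25.06 THB × 0.2355 = 5.90163 CNY
5.90163 CNY × 0.2014 = 1.188588282 SGD

1.1886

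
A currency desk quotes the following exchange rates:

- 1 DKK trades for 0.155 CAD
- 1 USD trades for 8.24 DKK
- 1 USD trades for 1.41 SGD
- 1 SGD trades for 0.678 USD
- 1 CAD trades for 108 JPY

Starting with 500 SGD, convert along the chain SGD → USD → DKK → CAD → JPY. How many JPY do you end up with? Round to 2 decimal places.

500 SGD × 0.678 = 339 USD
339 USD × 8.24 = 2793.36 DKK
2793.36 DKK × 0.155 = 432.9708 CAD
432.9708 CAD × 108 = 46760.8464 JPY

46760.85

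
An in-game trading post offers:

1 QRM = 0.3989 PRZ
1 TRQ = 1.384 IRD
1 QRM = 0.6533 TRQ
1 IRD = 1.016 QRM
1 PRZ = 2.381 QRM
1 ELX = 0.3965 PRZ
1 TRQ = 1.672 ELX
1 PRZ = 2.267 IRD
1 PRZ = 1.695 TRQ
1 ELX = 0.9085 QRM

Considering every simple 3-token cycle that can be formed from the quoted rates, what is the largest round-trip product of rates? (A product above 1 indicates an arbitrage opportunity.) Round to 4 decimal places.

1.1237

ELX→PRZ→TRQ→ELX: 0.3965 × 1.695 × 1.672 = 1.12370
QRM→TRQ→ELX→QRM: 0.6533 × 1.672 × 0.9085 = 0.99237
QRM→PRZ→IRD→QRM: 0.3989 × 2.267 × 1.016 = 0.91878
QRM→TRQ→IRD→QRM: 0.6533 × 1.384 × 1.016 = 0.91863
Maximum is ELX→PRZ→TRQ→ELX at 1.1237; arbitrage exists.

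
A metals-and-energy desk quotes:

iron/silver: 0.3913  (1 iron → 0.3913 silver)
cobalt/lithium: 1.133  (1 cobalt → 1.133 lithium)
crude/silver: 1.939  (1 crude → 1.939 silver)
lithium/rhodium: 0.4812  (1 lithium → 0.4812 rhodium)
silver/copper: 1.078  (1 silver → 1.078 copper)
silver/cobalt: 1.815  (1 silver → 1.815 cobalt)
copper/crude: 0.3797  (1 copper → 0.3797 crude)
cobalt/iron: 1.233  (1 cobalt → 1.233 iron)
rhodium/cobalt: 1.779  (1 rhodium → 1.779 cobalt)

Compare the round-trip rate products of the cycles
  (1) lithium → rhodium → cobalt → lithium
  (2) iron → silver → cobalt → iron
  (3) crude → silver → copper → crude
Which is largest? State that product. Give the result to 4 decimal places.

0.9699

(1) 0.4812 × 1.779 × 1.133 = 0.96991
(2) 0.3913 × 1.815 × 1.233 = 0.87569
(3) 1.939 × 1.078 × 0.3797 = 0.79366
Highest is cycle (1) at 0.9699 (≤1, no arbitrage).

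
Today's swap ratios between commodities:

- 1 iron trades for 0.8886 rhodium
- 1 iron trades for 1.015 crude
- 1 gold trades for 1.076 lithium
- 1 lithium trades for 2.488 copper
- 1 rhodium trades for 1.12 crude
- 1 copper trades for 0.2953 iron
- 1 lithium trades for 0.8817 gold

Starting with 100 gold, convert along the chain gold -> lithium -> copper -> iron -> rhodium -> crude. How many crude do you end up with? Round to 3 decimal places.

100 gold × 1.076 = 107.6 lithium
107.6 lithium × 2.488 = 267.7088 copper
267.7088 copper × 0.2953 = 79.05440864 iron
79.05440864 iron × 0.8886 = 70.247747517504 rhodium
70.247747517504 rhodium × 1.12 = 78.67747721960448 crude

78.677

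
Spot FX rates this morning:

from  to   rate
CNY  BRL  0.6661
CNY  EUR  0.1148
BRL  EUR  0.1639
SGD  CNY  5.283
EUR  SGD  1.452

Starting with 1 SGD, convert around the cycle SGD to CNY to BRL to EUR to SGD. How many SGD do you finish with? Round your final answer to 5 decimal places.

0.83746

1 SGD × 5.283 = 5.283 CNY
5.283 CNY × 0.6661 = 3.5190063 BRL
3.5190063 BRL × 0.1639 = 0.57676513257 EUR
0.57676513257 EUR × 1.452 = 0.83746297249164 SGD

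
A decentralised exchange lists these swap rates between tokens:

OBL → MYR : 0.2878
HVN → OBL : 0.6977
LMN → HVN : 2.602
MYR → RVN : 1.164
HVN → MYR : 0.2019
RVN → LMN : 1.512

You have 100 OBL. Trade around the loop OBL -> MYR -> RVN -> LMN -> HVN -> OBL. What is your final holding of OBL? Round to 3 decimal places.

91.954

100 OBL × 0.2878 = 28.78 MYR
28.78 MYR × 1.164 = 33.49992 RVN
33.49992 RVN × 1.512 = 50.65187904 LMN
50.65187904 LMN × 2.602 = 131.79618926208 HVN
131.79618926208 HVN × 0.6977 = 91.954201248153216 OBL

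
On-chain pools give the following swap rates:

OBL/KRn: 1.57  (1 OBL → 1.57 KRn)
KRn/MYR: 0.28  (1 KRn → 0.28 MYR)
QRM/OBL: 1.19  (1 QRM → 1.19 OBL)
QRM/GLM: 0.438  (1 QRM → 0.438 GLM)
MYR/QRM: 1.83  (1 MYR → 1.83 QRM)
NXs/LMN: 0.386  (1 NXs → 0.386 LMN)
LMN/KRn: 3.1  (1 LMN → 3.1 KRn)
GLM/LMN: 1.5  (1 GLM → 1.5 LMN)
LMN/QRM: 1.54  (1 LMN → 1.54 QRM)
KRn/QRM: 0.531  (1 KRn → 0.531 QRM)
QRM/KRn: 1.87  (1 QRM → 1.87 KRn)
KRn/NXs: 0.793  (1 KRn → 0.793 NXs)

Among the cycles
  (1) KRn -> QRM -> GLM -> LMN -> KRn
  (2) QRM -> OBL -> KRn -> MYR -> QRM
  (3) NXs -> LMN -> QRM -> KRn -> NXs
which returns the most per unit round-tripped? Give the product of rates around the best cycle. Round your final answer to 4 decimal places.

1.0815

(1) 0.531 × 0.438 × 1.5 × 3.1 = 1.08149
(2) 1.19 × 1.57 × 0.28 × 1.83 = 0.95732
(3) 0.386 × 1.54 × 1.87 × 0.793 = 0.88150
Highest is cycle (1) at 1.0815 (>1, arbitrage).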